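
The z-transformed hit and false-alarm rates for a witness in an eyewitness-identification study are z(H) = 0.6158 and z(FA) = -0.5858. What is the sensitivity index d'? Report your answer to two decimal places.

d' = 1.20

d' = z(H) − z(FA) = 0.6158 − (-0.5858) = 1.2016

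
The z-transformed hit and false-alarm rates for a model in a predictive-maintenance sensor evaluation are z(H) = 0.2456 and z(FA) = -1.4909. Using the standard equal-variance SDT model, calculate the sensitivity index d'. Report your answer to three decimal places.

d' = 1.737

d' = z(H) − z(FA) = 0.2456 − (-1.4909) = 1.7365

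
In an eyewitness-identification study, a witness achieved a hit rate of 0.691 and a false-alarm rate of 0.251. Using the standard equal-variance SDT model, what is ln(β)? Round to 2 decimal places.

Φ⁻¹(H) = 0.499
Φ⁻¹(FA) = -0.671
ln β = −½·[z(H)² − z(FA)²] = −0.5 × (0.249 − 0.450) = 0.1005

ln β = 0.10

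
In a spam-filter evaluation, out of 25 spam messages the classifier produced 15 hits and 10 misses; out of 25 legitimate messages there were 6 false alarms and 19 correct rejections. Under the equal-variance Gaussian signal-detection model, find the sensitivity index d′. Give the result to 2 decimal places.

d′ = 0.96

H = 15/25 = 0.6000
FA = 6/25 = 0.2400
z(H) = z(0.6000) = 0.253
z(FA) = z(0.2400) = -0.706
d' = z(H) − z(FA) = 0.253 − (-0.706) = 0.959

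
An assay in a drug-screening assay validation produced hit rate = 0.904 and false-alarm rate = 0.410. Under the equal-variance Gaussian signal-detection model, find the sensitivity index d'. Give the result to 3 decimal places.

d' = 1.532

Φ⁻¹(H) = Φ⁻¹(0.904) = 1.3047
Φ⁻¹(FA) = Φ⁻¹(0.410) = -0.2275
d' = z(H) − z(FA) = 1.3047 − (-0.2275) = 1.5322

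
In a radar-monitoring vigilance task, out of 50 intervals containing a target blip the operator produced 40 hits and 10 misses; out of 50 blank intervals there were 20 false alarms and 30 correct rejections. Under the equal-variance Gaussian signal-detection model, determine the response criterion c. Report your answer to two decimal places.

H = 40/50 = 0.8000
FA = 20/50 = 0.4000
Φ⁻¹(0.8000) = 0.842, Φ⁻¹(0.4000) = -0.253
c = −½·[z(H) + z(FA)] = −0.5 × (0.842 + (-0.253)) = -0.2945

c = -0.29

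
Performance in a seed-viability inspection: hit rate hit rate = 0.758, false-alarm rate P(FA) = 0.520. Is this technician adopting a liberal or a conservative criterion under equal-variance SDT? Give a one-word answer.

liberal

z(H) = 0.700, z(FA) = 0.050
c = −½·(z(H) + z(FA)) = -0.375
c < 0 → liberal criterion (biased toward responding “yes”).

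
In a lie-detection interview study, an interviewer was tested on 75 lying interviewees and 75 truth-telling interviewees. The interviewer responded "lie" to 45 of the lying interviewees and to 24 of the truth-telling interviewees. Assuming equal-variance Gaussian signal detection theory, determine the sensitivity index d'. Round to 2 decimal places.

H = 45/75 = 0.6000
FA = 24/75 = 0.3200
z(0.6000) = 0.253, z(0.3200) = -0.468
d' = z(H) − z(FA) = 0.253 − (-0.468) = 0.721

d' = 0.72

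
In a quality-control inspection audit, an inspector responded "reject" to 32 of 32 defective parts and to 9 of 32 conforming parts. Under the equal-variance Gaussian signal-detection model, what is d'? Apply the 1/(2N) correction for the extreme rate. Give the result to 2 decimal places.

d' = 2.73

The hit rate is 32/32 = 1, so apply the 1/(2N) correction: H → 1 − 1/(2·32) = 0.98438.
z(H) = z(0.98438) = 2.154
z(FA) = z(0.28125) = -0.579
d' = 2.154 − (-0.579) = 2.733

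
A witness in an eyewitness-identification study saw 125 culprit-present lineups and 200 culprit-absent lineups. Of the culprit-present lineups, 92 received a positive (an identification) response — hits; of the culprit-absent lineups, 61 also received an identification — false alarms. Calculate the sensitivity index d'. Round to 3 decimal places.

d' = 1.141

H = 92/125 = 0.7360
FA = 61/200 = 0.3050
z(H) = 0.6311
z(FA) = -0.5101
d' = z(H) − z(FA) = 0.6311 − (-0.5101) = 1.1412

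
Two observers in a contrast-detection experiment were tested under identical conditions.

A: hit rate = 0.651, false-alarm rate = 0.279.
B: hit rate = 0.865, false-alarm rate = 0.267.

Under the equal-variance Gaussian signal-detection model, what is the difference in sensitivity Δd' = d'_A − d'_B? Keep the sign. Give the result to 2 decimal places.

Δd' = -0.75

A: z(0.651) = 0.388, z(0.279) = -0.586, d' = 0.974
B: z(0.865) = 1.103, z(0.267) = -0.622, d' = 1.725
Δd' = d'_A − d'_B = 0.974 − 1.725 = -0.751
B has the higher sensitivity.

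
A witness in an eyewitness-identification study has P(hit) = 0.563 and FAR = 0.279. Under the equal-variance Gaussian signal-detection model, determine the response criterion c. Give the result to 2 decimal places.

z(H) = 0.159
z(FA) = -0.586
c = −½·[z(H) + z(FA)] = −0.5 × (0.159 + (-0.586)) = 0.2135
c > 0: the witness has a conservative response bias.

c = 0.21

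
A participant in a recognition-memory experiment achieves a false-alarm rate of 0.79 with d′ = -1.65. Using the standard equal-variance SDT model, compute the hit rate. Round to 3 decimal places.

hit rate = 0.199

z(false-alarm rate) = z(0.79) = 0.8064
z(H) = z(FA) + d' = 0.8064 + (-1.65) = -0.8436
hit rate = Φ(-0.8436) = 0.1994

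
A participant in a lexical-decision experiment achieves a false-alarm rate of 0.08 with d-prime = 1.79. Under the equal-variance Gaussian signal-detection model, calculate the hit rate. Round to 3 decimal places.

z(false-alarm rate) = z(0.08) = -1.4051
z(H) = z(FA) + d' = -1.4051 + 1.79 = 0.3849
hit rate = Φ(0.3849) = 0.6498

hit rate = 0.650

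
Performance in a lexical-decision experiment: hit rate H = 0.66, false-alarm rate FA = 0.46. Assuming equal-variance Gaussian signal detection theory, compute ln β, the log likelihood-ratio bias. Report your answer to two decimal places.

ln β = -0.08

z(H) = 0.412
z(FA) = -0.100
ln β = −½·[z(H)² − z(FA)²] = −0.5 × (0.170 − 0.010) = -0.080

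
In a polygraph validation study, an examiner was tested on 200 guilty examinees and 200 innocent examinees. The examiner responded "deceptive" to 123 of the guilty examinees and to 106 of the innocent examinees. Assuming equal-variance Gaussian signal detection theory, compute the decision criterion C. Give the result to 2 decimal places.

C = -0.18

H = 123/200 = 0.6150
FA = 106/200 = 0.5300
z(0.6150) = 0.292, z(0.5300) = 0.075
c = −½·[z(H) + z(FA)] = −0.5 × (0.292 + 0.075) = -0.1835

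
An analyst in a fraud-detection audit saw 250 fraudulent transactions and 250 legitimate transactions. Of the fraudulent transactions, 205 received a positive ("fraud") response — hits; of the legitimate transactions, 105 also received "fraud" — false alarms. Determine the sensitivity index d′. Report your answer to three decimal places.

H = 205/250 = 0.8200
FA = 105/250 = 0.4200
z(H) = z(0.8200) = 0.9154
z(FA) = z(0.4200) = -0.2019
d' = z(H) − z(FA) = 0.9154 − (-0.2019) = 1.1173

d′ = 1.117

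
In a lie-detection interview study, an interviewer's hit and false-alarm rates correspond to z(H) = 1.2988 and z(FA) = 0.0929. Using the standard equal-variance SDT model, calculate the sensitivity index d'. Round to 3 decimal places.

d' = z(H) − z(FA) = 1.2988 − 0.0929 = 1.2059

d' = 1.206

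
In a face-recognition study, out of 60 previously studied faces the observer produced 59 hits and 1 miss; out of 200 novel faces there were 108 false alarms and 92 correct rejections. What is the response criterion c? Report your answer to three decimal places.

H = 59/60 = 0.9833
FA = 108/200 = 0.5400
z(H) = 2.1272
z(FA) = 0.1004
c = −½·[z(H) + z(FA)] = −0.5 × (2.1272 + 0.1004) = -1.1138

c = -1.114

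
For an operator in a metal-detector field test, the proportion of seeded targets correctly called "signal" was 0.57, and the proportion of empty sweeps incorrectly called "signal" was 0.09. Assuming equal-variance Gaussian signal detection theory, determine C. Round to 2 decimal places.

C = 0.58

z(H) = z(0.57) = 0.176
z(FA) = z(0.09) = -1.341
c = −½·[z(H) + z(FA)] = −0.5 × (0.176 + (-1.341)) = 0.5825
c > 0: the operator has a conservative response bias.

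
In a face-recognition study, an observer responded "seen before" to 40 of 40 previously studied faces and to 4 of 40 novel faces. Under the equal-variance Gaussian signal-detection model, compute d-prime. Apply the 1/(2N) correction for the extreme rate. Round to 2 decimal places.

d-prime = 3.52

The hit rate is 40/40 = 1, so apply the 1/(2N) correction: H → 1 − 1/(2·40) = 0.98750.
z(H) = z(0.98750) = 2.241
z(FA) = z(0.10000) = -1.282
d' = 2.241 − (-1.282) = 3.523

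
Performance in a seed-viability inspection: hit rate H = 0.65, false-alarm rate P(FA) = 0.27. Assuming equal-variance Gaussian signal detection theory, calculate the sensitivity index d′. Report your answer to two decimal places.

d′ = 1.00

Φ⁻¹(H) = 0.385
Φ⁻¹(FA) = -0.613
d' = z(H) − z(FA) = 0.385 − (-0.613) = 0.998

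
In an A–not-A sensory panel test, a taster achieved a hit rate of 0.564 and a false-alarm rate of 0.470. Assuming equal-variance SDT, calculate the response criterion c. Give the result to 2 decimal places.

c = -0.04

z(H) = 0.1611
z(FA) = -0.0753
c = −½·[z(H) + z(FA)] = −0.5 × (0.1611 + (-0.0753)) = -0.0429
c < 0: the taster has a liberal response bias.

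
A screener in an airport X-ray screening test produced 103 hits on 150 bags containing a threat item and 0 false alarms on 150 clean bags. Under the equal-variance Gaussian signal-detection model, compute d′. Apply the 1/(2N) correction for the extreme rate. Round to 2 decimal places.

d′ = 3.20

The false-alarm rate is 0/150 = 0, so apply the 1/(2N) correction: FA → 1/(2·150) = 0.00333.
z(H) = z(0.68667) = 0.486
z(FA) = z(0.00333) = -2.713
d' = 0.486 − (-2.713) = 3.199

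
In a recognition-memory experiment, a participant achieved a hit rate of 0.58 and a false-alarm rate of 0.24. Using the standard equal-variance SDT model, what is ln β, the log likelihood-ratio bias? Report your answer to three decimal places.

Φ⁻¹(0.58) = 0.2019, Φ⁻¹(0.24) = -0.7063
ln β = −½·[z(H)² − z(FA)²] = −0.5 × (0.0408 − 0.4989) = 0.22905

ln β = 0.229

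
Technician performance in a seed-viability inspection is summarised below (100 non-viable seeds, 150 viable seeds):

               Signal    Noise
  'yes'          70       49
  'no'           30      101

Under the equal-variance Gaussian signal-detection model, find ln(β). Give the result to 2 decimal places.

H = 70/100 = 0.7000
FA = 49/150 = 0.3267
z(0.7000) = 0.524, z(0.3267) = -0.449
ln β = −½·[z(H)² − z(FA)²] = −0.5 × (0.275 − 0.202) = -0.0365

ln β = -0.04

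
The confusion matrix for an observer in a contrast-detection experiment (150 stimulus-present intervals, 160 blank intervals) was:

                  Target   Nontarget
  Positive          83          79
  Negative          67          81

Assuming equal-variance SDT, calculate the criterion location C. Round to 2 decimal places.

H = 83/150 = 0.5533
FA = 79/160 = 0.4938
z(H) = 0.1340
z(FA) = -0.0155
c = −½·[z(H) + z(FA)] = −0.5 × (0.1340 + (-0.0155)) = -0.05925
c < 0: the observer has a liberal response bias.

C = -0.06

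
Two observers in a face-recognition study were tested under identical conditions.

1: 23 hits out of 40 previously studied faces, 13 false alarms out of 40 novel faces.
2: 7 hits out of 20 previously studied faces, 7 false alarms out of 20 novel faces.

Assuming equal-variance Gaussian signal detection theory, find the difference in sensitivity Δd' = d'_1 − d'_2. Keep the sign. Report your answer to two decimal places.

1: z(0.5750) = 0.189, z(0.3250) = -0.454, d' = 0.643
2: z(0.3500) = -0.385, z(0.3500) = -0.385, d' = 0.000
Δd' = d'_1 − d'_2 = 0.643 − 0.000 = 0.643
1 has the higher sensitivity.

Δd' = 0.64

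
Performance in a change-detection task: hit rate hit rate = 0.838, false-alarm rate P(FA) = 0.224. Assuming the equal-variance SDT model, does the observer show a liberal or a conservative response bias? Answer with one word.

z(H) = 0.986, z(FA) = -0.759
c = −½·(z(H) + z(FA)) = -0.1135
c < 0 → liberal criterion (biased toward responding “yes”).

liberal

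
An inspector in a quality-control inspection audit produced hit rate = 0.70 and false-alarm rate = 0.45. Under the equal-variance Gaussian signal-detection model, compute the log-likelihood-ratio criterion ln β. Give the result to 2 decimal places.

ln β = -0.13

z(H) = 0.524
z(FA) = -0.126
ln β = −½·[z(H)² − z(FA)²] = −0.5 × (0.275 − 0.016) = -0.1295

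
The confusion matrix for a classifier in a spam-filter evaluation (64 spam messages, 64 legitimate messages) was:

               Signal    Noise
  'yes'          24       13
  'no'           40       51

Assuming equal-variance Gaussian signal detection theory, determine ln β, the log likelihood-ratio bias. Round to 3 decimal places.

ln β = 0.294

H = 24/64 = 0.3750
FA = 13/64 = 0.2031
z(H) = -0.3186
z(FA) = -0.8306
ln β = −½·[z(H)² − z(FA)²] = −0.5 × (0.1015 − 0.6899) = 0.2942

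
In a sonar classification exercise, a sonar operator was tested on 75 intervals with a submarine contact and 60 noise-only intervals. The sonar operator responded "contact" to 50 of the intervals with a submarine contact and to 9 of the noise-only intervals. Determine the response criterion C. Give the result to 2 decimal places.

H = 50/75 = 0.6667
FA = 9/60 = 0.1500
Φ⁻¹(H) = Φ⁻¹(0.6667) = 0.4308
Φ⁻¹(FA) = Φ⁻¹(0.1500) = -1.0364
c = −½·[z(H) + z(FA)] = −0.5 × (0.4308 + (-1.0364)) = 0.3028

C = 0.30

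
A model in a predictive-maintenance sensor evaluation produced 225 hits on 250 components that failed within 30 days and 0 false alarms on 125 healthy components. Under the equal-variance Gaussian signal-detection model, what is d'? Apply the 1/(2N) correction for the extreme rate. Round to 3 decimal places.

d' = 3.934

The false-alarm rate is 0/125 = 0, so apply the 1/(2N) correction: FA → 1/(2·125) = 0.00400.
z(H) = z(0.90000) = 1.2816
z(FA) = z(0.00400) = -2.6521
d' = 1.2816 − (-2.6521) = 3.9337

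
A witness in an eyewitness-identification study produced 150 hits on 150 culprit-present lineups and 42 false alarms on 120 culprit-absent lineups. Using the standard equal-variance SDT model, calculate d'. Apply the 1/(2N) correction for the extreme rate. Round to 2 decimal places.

d' = 3.10

The hit rate is 150/150 = 1, so apply the 1/(2N) correction: H → 1 − 1/(2·150) = 0.99667.
z(H) = z(0.99667) = 2.713
z(FA) = z(0.35000) = -0.385
d' = 2.713 − (-0.385) = 3.098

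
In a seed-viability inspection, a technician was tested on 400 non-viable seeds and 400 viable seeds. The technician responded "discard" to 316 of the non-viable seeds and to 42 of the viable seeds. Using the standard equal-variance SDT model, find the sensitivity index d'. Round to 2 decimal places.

d' = 2.06

H = 316/400 = 0.7900
FA = 42/400 = 0.1050
Φ⁻¹(0.7900) = 0.806, Φ⁻¹(0.1050) = -1.254
d' = z(H) − z(FA) = 0.806 − (-1.254) = 2.060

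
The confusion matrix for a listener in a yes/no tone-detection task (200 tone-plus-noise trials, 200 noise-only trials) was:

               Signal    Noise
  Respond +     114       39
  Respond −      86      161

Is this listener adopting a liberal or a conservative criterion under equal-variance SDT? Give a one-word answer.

conservative

z(H) = 0.176, z(FA) = -0.860
c = −½·(z(H) + z(FA)) = 0.342
c > 0 → conservative criterion (biased toward responding “no”).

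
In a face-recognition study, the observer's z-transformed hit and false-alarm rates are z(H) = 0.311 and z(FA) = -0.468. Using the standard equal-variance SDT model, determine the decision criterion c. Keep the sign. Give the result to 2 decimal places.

c = 0.08

c = −½·[z(H) + z(FA)] = −½·(0.311 + (-0.468)) = 0.0785
c > 0: the observer has a conservative response bias.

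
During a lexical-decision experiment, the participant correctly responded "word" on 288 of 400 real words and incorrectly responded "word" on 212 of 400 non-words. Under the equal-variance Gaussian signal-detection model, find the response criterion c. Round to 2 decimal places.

H = 288/400 = 0.7200
FA = 212/400 = 0.5300
z(H) = z(0.7200) = 0.583
z(FA) = z(0.5300) = 0.075
c = −½·[z(H) + z(FA)] = −0.5 × (0.583 + 0.075) = -0.329

c = -0.33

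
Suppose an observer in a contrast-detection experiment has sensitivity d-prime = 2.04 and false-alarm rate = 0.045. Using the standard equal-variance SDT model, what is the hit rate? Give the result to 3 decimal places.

hit rate = 0.635

z(false-alarm rate) = z(0.045) = -1.6954
z(H) = z(FA) + d' = -1.6954 + 2.04 = 0.3446
hit rate = Φ(0.3446) = 0.6348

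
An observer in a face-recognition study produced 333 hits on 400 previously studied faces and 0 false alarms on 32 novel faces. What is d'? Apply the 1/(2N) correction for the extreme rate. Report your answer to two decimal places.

d' = 3.12

The false-alarm rate is 0/32 = 0, so apply the 1/(2N) correction: FA → 1/(2·32) = 0.01562.
z(H) = z(0.83250) = 0.964
z(FA) = z(0.01562) = -2.154
d' = 0.964 − (-2.154) = 3.118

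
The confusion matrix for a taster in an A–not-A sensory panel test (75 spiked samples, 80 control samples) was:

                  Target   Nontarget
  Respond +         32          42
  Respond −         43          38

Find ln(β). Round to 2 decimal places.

ln β = -0.02

H = 32/75 = 0.4267
FA = 42/80 = 0.5250
z(H) = -0.185
z(FA) = 0.063
ln β = −½·[z(H)² − z(FA)²] = −0.5 × (0.034 − 0.004) = -0.015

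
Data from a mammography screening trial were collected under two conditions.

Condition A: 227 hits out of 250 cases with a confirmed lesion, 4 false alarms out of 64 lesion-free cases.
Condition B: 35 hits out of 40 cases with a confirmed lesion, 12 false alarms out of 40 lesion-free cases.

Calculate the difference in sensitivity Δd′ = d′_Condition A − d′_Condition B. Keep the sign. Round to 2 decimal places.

Δd′ = 1.19

Condition A: z(0.9080) = 1.329, z(0.0625) = -1.534, d' = 2.863
Condition B: z(0.8750) = 1.150, z(0.3000) = -0.524, d' = 1.674
Δd' = d'_Condition A − d'_Condition B = 2.863 − 1.674 = 1.189
Condition A has the higher sensitivity.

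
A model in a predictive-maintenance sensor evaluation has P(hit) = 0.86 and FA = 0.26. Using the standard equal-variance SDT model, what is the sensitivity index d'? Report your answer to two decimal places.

d' = 1.72

z(H) = z(0.86) = 1.0803
z(FA) = z(0.26) = -0.6433
d' = z(H) − z(FA) = 1.0803 − (-0.6433) = 1.7236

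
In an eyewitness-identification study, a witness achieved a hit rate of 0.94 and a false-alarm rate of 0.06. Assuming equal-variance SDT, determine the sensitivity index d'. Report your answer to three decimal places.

d' = 3.110

z(H) = 1.5548
z(FA) = -1.5548
d' = z(H) − z(FA) = 1.5548 − (-1.5548) = 3.1096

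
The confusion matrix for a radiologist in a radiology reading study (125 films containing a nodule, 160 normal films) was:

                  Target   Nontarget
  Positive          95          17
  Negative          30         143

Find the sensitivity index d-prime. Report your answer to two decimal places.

H = 95/125 = 0.7600
FA = 17/160 = 0.1062
z(H) = z(0.7600) = 0.706
z(FA) = z(0.1062) = -1.247
d' = z(H) − z(FA) = 0.706 − (-1.247) = 1.953

d-prime = 1.95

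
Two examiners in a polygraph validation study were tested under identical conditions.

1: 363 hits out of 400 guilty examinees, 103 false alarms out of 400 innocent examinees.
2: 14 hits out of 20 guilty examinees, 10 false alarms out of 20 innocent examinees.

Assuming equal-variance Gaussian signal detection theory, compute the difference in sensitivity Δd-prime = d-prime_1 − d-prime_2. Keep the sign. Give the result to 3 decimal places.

Δd-prime = 1.452

1: z(0.9075) = 1.3255, z(0.2575) = -0.6511, d' = 1.9766
2: z(0.7000) = 0.5244, z(0.5000) = 0.0000, d' = 0.5244
Δd' = d'_1 − d'_2 = 1.9766 − 0.5244 = 1.4522
1 has the higher sensitivity.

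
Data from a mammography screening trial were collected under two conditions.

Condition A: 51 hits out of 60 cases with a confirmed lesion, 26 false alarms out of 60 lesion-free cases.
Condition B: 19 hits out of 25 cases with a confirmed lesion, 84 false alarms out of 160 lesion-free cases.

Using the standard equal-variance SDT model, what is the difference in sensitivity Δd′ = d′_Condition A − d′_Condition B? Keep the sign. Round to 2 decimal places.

Δd′ = 0.56

Condition A: z(0.8500) = 1.036, z(0.4333) = -0.168, d' = 1.204
Condition B: z(0.7600) = 0.706, z(0.5250) = 0.063, d' = 0.643
Δd' = d'_Condition A − d'_Condition B = 1.204 − 0.643 = 0.561
Condition A has the higher sensitivity.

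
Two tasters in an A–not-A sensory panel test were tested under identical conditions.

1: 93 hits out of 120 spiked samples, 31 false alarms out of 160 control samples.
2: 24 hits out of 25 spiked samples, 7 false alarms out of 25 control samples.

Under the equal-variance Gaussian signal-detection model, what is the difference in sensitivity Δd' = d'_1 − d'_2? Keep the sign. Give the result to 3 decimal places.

1: z(0.7750) = 0.7554, z(0.1938) = -0.8640, d' = 1.6194
2: z(0.9600) = 1.7507, z(0.2800) = -0.5828, d' = 2.3335
Δd' = d'_1 − d'_2 = 1.6194 − 2.3335 = -0.7141
2 has the higher sensitivity.

Δd' = -0.714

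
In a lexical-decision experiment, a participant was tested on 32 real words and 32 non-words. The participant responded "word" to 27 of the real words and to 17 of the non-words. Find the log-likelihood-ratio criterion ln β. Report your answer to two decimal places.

ln β = -0.51

H = 27/32 = 0.8438
FA = 17/32 = 0.5312
Φ⁻¹(0.8438) = 1.010, Φ⁻¹(0.5312) = 0.078
ln β = −½·[z(H)² − z(FA)²] = −0.5 × (1.020 − 0.006) = -0.507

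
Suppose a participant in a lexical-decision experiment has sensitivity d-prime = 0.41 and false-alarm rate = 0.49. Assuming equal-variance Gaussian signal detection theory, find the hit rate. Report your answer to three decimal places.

z(false-alarm rate) = z(0.49) = -0.0251
z(H) = z(FA) + d' = -0.0251 + 0.41 = 0.3849
hit rate = Φ(0.3849) = 0.6498

hit rate = 0.650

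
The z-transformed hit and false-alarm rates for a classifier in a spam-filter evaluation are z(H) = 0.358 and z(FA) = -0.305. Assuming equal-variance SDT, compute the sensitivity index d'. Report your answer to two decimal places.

d' = z(H) − z(FA) = 0.358 − (-0.305) = 0.663

d' = 0.66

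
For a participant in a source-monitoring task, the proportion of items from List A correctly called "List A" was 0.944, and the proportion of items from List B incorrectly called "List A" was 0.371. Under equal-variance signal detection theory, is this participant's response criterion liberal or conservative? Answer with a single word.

liberal

z(H) = 1.589, z(FA) = -0.329
c = −½·(z(H) + z(FA)) = -0.630
c < 0 → liberal criterion (biased toward responding “yes”).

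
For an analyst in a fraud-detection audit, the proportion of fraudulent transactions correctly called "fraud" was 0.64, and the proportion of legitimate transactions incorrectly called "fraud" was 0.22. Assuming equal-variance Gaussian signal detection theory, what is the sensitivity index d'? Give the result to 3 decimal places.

d' = 1.131

z(H) = z(0.64) = 0.3585
z(FA) = z(0.22) = -0.7722
d' = z(H) − z(FA) = 0.3585 − (-0.7722) = 1.1307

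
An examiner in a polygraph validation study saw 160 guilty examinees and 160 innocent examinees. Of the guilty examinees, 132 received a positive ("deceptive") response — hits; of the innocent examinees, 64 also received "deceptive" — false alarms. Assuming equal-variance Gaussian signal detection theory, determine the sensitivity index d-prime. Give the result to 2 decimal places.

d-prime = 1.19

H = 132/160 = 0.8250
FA = 64/160 = 0.4000
z(0.8250) = 0.935, z(0.4000) = -0.253
d' = z(H) − z(FA) = 0.935 − (-0.253) = 1.188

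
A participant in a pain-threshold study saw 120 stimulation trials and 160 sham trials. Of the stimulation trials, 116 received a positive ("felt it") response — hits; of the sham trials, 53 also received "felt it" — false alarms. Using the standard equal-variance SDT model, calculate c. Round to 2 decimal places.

c = -0.70

H = 116/120 = 0.9667
FA = 53/160 = 0.3312
Φ⁻¹(0.9667) = 1.8344, Φ⁻¹(0.3312) = -0.4366
c = −½·[z(H) + z(FA)] = −0.5 × (1.8344 + (-0.4366)) = -0.6989
c < 0: the participant has a liberal response bias.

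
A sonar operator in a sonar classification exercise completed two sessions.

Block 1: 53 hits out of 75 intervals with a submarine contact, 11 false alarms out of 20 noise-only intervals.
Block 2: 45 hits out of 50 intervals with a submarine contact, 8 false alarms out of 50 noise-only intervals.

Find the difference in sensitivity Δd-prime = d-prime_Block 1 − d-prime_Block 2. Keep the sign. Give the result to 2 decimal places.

Δd-prime = -1.86

Block 1: z(0.7067) = 0.544, z(0.5500) = 0.126, d' = 0.418
Block 2: z(0.9000) = 1.282, z(0.1600) = -0.994, d' = 2.276
Δd' = d'_Block 1 − d'_Block 2 = 0.418 − 2.276 = -1.858
Block 2 has the higher sensitivity.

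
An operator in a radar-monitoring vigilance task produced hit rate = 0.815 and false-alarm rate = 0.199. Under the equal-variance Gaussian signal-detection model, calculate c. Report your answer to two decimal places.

z(0.815) = 0.8965, z(0.199) = -0.8452
c = −½·[z(H) + z(FA)] = −0.5 × (0.8965 + (-0.8452)) = -0.02565
c < 0: the operator has a liberal response bias.

c = -0.03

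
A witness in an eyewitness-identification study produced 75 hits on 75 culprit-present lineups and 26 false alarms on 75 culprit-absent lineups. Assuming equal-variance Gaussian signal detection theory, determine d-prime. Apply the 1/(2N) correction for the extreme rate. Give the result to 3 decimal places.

The hit rate is 75/75 = 1, so apply the 1/(2N) correction: H → 1 − 1/(2·75) = 0.99333.
z(H) = z(0.99333) = 2.4746
z(FA) = z(0.34667) = -0.3943
d' = 2.4746 − (-0.3943) = 2.8689

d-prime = 2.869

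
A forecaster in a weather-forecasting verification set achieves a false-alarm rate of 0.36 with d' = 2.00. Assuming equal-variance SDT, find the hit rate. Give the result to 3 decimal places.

z(false-alarm rate) = z(0.36) = -0.3585
z(H) = z(FA) + d' = -0.3585 + 2.00 = 1.6415
hit rate = Φ(1.6415) = 0.9497

hit rate = 0.950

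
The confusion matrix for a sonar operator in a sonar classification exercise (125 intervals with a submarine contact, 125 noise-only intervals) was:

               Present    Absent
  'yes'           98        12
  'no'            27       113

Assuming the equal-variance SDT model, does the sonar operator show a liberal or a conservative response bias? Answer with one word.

z(H) = 0.786, z(FA) = -1.305
c = −½·(z(H) + z(FA)) = 0.2595
c > 0 → conservative criterion (biased toward responding “no”).

conservative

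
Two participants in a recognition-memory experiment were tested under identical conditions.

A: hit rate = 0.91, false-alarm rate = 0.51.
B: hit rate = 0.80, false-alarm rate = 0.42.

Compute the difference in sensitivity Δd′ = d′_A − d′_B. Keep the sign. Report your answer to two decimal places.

Δd′ = 0.27

A: z(0.91) = 1.341, z(0.51) = 0.025, d' = 1.316
B: z(0.80) = 0.842, z(0.42) = -0.202, d' = 1.044
Δd' = d'_A − d'_B = 1.316 − 1.044 = 0.272
A has the higher sensitivity.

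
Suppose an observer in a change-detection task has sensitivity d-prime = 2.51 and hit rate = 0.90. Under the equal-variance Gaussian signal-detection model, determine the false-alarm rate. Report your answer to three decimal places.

false-alarm rate = 0.110

z(hit rate) = z(0.90) = 1.2816
z(FA) = z(H) − d' = 1.2816 − 2.51 = -1.2284
false-alarm rate = Φ(-1.2284) = 0.1096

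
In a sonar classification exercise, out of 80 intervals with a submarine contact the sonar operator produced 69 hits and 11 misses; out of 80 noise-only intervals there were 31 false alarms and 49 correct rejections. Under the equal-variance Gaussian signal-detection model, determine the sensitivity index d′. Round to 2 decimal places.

d′ = 1.38

H = 69/80 = 0.8625
FA = 31/80 = 0.3875
z(H) = 1.092
z(FA) = -0.286
d' = z(H) − z(FA) = 1.092 − (-0.286) = 1.378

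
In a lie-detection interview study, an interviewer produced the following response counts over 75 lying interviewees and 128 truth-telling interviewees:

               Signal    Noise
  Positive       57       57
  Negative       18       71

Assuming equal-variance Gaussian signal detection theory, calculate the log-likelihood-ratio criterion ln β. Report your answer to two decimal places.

H = 57/75 = 0.7600
FA = 57/128 = 0.4453
z(0.7600) = 0.706, z(0.4453) = -0.138
ln β = −½·[z(H)² − z(FA)²] = −0.5 × (0.498 − 0.019) = -0.2395

ln β = -0.24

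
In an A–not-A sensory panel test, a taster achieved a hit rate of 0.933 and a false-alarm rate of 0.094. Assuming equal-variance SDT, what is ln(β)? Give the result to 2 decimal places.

Φ⁻¹(0.933) = 1.499, Φ⁻¹(0.094) = -1.317
ln β = −½·[z(H)² − z(FA)²] = −0.5 × (2.247 − 1.734) = -0.2565

ln β = -0.26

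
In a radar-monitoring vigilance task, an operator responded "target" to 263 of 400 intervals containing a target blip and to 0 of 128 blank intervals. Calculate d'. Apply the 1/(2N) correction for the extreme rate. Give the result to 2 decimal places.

The false-alarm rate is 0/128 = 0, so apply the 1/(2N) correction: FA → 1/(2·128) = 0.00391.
z(H) = z(0.65750) = 0.406
z(FA) = z(0.00391) = -2.660
d' = 0.406 − (-2.660) = 3.066

d' = 3.07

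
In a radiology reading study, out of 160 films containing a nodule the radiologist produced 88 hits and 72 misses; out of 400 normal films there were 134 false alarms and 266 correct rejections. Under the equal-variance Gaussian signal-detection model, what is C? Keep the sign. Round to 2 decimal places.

C = 0.15

H = 88/160 = 0.5500
FA = 134/400 = 0.3350
Φ⁻¹(H) = Φ⁻¹(0.5500) = 0.1257
Φ⁻¹(FA) = Φ⁻¹(0.3350) = -0.4261
c = −½·[z(H) + z(FA)] = −0.5 × (0.1257 + (-0.4261)) = 0.1502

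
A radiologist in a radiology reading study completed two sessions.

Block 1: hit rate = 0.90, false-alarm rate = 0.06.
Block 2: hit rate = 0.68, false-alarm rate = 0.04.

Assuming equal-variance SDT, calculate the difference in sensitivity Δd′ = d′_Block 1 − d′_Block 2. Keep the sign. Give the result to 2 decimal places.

Δd′ = 0.62

Block 1: z(0.90) = 1.282, z(0.06) = -1.555, d' = 2.837
Block 2: z(0.68) = 0.468, z(0.04) = -1.751, d' = 2.219
Δd' = d'_Block 1 − d'_Block 2 = 2.837 − 2.219 = 0.618
Block 1 has the higher sensitivity.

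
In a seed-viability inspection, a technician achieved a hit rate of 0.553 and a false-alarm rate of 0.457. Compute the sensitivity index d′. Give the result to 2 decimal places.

z(H) = z(0.553) = 0.133
z(FA) = z(0.457) = -0.108
d' = z(H) − z(FA) = 0.133 − (-0.108) = 0.241

d′ = 0.24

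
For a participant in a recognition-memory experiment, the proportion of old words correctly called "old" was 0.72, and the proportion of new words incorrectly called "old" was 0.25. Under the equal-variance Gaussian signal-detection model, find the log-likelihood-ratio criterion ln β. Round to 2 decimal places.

z(0.72) = 0.583, z(0.25) = -0.674
ln β = −½·[z(H)² − z(FA)²] = −0.5 × (0.340 − 0.454) = 0.057

ln β = 0.06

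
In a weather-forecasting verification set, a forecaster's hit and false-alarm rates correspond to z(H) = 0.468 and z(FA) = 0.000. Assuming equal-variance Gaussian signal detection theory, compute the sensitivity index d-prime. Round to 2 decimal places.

d' = z(H) − z(FA) = 0.468 − 0.000 = 0.468

d-prime = 0.47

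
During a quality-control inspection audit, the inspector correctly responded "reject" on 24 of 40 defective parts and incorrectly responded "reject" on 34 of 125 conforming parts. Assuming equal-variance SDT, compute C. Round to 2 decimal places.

H = 24/40 = 0.6000
FA = 34/125 = 0.2720
z(0.6000) = 0.2533, z(0.2720) = -0.6068
c = −½·[z(H) + z(FA)] = −0.5 × (0.2533 + (-0.6068)) = 0.17675

C = 0.18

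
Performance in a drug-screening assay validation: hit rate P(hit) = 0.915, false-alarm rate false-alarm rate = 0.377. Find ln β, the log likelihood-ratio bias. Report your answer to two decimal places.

z(0.915) = 1.372, z(0.377) = -0.313
ln β = −½·[z(H)² − z(FA)²] = −0.5 × (1.882 − 0.098) = -0.892

ln β = -0.89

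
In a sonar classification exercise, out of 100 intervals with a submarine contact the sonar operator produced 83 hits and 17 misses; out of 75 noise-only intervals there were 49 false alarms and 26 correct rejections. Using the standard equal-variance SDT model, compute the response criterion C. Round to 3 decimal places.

H = 83/100 = 0.8300
FA = 49/75 = 0.6533
z(H) = z(0.8300) = 0.9542
z(FA) = z(0.6533) = 0.3942
c = −½·[z(H) + z(FA)] = −0.5 × (0.9542 + 0.3942) = -0.6742
c < 0: the sonar operator has a liberal response bias.

C = -0.674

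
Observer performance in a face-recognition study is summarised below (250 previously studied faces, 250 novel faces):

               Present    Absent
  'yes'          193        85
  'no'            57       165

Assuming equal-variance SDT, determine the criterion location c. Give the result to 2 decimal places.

c = -0.17

H = 193/250 = 0.7720
FA = 85/250 = 0.3400
z(0.7720) = 0.7454, z(0.3400) = -0.4125
c = −½·[z(H) + z(FA)] = −0.5 × (0.7454 + (-0.4125)) = -0.16645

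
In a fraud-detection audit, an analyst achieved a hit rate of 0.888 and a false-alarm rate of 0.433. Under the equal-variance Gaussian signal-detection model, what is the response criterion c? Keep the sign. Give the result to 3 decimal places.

c = -0.524

Φ⁻¹(H) = 1.2160
Φ⁻¹(FA) = -0.1687
c = −½·[z(H) + z(FA)] = −0.5 × (1.2160 + (-0.1687)) = -0.52365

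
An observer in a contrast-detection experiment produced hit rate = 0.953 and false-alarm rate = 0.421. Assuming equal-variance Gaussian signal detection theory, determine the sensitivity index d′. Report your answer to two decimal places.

z(H) = z(0.953) = 1.675
z(FA) = z(0.421) = -0.199
d' = z(H) − z(FA) = 1.675 − (-0.199) = 1.874

d′ = 1.87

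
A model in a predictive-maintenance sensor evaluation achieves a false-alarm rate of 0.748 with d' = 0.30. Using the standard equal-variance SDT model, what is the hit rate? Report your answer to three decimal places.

hit rate = 0.834

z(false-alarm rate) = z(0.748) = 0.6682
z(H) = z(FA) + d' = 0.6682 + 0.30 = 0.9682
hit rate = Φ(0.9682) = 0.8335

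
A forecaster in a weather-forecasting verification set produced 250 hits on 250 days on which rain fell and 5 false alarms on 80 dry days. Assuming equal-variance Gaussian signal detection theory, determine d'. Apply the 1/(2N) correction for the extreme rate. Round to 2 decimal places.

d' = 4.41

The hit rate is 250/250 = 1, so apply the 1/(2N) correction: H → 1 − 1/(2·250) = 0.99800.
z(H) = z(0.99800) = 2.878
z(FA) = z(0.06250) = -1.534
d' = 2.878 − (-1.534) = 4.412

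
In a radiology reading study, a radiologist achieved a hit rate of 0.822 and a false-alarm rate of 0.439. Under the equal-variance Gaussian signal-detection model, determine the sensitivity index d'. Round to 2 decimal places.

d' = 1.08

Φ⁻¹(H) = Φ⁻¹(0.822) = 0.9230
Φ⁻¹(FA) = Φ⁻¹(0.439) = -0.1535
d' = z(H) − z(FA) = 0.9230 − (-0.1535) = 1.0765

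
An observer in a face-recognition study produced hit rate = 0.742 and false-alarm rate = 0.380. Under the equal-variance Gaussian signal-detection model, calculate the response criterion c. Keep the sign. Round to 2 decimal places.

Φ⁻¹(0.742) = 0.650, Φ⁻¹(0.380) = -0.305
c = −½·[z(H) + z(FA)] = −0.5 × (0.650 + (-0.305)) = -0.1725
c < 0: the observer has a liberal response bias.

c = -0.17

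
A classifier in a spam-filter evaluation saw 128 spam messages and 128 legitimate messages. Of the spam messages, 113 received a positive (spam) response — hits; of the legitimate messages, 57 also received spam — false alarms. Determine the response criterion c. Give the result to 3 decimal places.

H = 113/128 = 0.8828
FA = 57/128 = 0.4453
z(H) = z(0.8828) = 1.1891
z(FA) = z(0.4453) = -0.1375
c = −½·[z(H) + z(FA)] = −0.5 × (1.1891 + (-0.1375)) = -0.5258
c < 0: the classifier has a liberal response bias.

c = -0.526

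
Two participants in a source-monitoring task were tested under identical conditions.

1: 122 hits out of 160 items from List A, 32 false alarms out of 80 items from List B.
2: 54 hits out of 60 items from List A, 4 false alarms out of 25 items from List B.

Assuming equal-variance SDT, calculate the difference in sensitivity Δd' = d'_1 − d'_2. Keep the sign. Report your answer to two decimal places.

1: z(0.7625) = 0.714, z(0.4000) = -0.253, d' = 0.967
2: z(0.9000) = 1.282, z(0.1600) = -0.994, d' = 2.276
Δd' = d'_1 − d'_2 = 0.967 − 2.276 = -1.309
2 has the higher sensitivity.

Δd' = -1.31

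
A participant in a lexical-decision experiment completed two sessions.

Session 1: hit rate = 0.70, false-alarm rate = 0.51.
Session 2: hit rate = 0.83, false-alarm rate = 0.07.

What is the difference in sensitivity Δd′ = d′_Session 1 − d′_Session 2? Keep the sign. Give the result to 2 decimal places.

Session 1: z(0.70) = 0.524, z(0.51) = 0.025, d' = 0.499
Session 2: z(0.83) = 0.954, z(0.07) = -1.476, d' = 2.430
Δd' = d'_Session 1 − d'_Session 2 = 0.499 − 2.430 = -1.931
Session 2 has the higher sensitivity.

Δd′ = -1.93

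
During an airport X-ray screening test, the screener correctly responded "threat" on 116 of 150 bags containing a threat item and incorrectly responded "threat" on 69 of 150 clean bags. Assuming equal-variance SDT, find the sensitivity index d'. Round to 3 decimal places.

H = 116/150 = 0.7733
FA = 69/150 = 0.4600
z(H) = 0.7498
z(FA) = -0.1004
d' = z(H) − z(FA) = 0.7498 − (-0.1004) = 0.8502

d' = 0.850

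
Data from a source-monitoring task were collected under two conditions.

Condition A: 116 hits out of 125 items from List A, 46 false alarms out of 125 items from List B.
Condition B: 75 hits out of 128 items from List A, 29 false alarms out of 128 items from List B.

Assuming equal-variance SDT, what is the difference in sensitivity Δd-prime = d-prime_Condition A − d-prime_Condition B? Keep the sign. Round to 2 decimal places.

Condition A: z(0.9280) = 1.461, z(0.3680) = -0.337, d' = 1.798
Condition B: z(0.5859) = 0.217, z(0.2266) = -0.750, d' = 0.967
Δd' = d'_Condition A − d'_Condition B = 1.798 − 0.967 = 0.831
Condition A has the higher sensitivity.

Δd-prime = 0.83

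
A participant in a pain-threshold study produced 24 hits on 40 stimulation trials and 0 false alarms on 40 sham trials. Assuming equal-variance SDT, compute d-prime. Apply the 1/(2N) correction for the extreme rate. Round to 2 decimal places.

The false-alarm rate is 0/40 = 0, so apply the 1/(2N) correction: FA → 1/(2·40) = 0.01250.
z(H) = z(0.60000) = 0.253
z(FA) = z(0.01250) = -2.241
d' = 0.253 − (-2.241) = 2.494

d-prime = 2.49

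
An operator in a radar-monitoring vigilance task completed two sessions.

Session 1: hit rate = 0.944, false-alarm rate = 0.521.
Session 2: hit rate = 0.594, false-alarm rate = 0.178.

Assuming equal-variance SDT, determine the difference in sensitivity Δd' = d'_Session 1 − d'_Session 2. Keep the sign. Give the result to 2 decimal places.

Δd' = 0.38

Session 1: z(0.944) = 1.589, z(0.521) = 0.053, d' = 1.536
Session 2: z(0.594) = 0.238, z(0.178) = -0.923, d' = 1.161
Δd' = d'_Session 1 − d'_Session 2 = 1.536 − 1.161 = 0.375
Session 1 has the higher sensitivity.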